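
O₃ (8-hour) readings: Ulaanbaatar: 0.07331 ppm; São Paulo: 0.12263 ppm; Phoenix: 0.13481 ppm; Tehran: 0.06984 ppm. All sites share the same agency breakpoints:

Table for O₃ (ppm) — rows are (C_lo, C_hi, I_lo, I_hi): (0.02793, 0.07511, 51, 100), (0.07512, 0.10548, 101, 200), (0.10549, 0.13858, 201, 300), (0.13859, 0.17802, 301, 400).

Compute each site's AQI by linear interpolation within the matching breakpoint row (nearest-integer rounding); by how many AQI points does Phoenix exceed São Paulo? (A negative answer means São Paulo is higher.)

Ulaanbaatar: 0.07331 ∈ [0.02793, 0.07511] ↔ index [51, 100].
51 + (0.07331−0.02793)·(100−51)/(0.07511−0.02793) = 51 + 0.04538·49/0.04718 ≈ 98.13, so AQI = 98.
São Paulo 0.12263: bracket 0.10549–0.13858 → index 201–300; slope 99/0.03309, offset 0.01714.
AQI = 201 + 99/0.03309·0.01714 ≈ 252.28 ⇒ 252.
Phoenix 0.13481: bracket 0.10549–0.13858 → index 201–300; slope 99/0.03309, offset 0.02932.
AQI = 201 + 99/0.03309·0.02932 ≈ 288.72 ⇒ 289.
Tehran: 0.06984 lies in 0.02793–0.07511, so I_lo=51, I_hi=100, C_lo=0.02793, C_hi=0.07511.
(100−51)/(0.07511−0.02793) × (0.06984−0.02793) + 51 = 49/0.04718 × 0.04191 + 51 ≈ 94.53 → 95.
AQIs: Ulaanbaatar=98, São Paulo=252, Phoenix=289, Tehran=95. Phoenix (289) − São Paulo (252) = 37.

37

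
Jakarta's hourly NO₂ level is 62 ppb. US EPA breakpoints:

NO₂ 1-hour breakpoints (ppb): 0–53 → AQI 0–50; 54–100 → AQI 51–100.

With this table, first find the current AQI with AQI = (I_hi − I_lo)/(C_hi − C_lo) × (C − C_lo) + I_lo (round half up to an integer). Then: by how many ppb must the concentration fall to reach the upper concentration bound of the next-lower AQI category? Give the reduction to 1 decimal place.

9.0

NO₂: row 54–100 (AQI 51–100). (100−51)·(62−54)/(100−54) + 51 = 49·8/46 + 51 ≈ 59.52 → 60.
Current AQI 60 is in the Moderate range (51–100). The next-lower category tops out at AQI 50, whose upper concentration bound is 53 ppb.
Reduction needed = 62 − 53 = 9.0 ppb.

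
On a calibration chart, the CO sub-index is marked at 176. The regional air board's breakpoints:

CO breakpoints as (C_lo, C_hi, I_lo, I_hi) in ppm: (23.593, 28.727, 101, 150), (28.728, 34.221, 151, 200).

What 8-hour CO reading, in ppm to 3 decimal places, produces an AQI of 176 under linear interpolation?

31.531

AQI 176 lies in the 151–200 band, which corresponds to 28.728–34.221 ppm.
C = 28.728 + (176−151)×(34.221−28.728)/(200−151) = 28.728 + 25×5.493/49 ≈ 31.53055 ppm → 31.531 ppm to 3 dp.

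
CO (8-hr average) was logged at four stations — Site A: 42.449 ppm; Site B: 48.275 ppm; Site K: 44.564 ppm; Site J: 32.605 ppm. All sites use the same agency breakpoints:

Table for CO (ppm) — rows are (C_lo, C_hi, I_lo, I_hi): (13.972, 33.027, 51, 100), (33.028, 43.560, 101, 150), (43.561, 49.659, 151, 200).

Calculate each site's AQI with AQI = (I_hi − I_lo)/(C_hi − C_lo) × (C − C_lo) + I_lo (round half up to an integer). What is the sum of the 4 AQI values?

Site A: 42.449 ∈ [33.028, 43.560] ↔ index [101, 150].
101 + (42.449−33.028)·(150−101)/(43.560−33.028) = 101 + 9.421·49/10.532 ≈ 144.83, so AQI = 145.
Site B 48.275: bracket 43.561–49.659 → index 151–200; slope 49/6.098, offset 4.714.
AQI = 151 + 49/6.098·4.714 ≈ 188.88 ⇒ 189.
Site K: 44.564 lies in 43.561–49.659, so I_lo=151, I_hi=200, C_lo=43.561, C_hi=49.659.
(200−151)/(49.659−43.561) × (44.564−43.561) + 151 = 49/6.098 × 1.003 + 151 ≈ 159.06 → 159.
Site J: 32.605 ∈ [13.972, 33.027] ↔ index [51, 100].
51 + (32.605−13.972)·(100−51)/(33.027−13.972) = 51 + 18.633·49/19.055 ≈ 98.91, so AQI = 99.
AQIs: Site A=145, Site B=189, Site K=159, Site J=99. Sum = 145 + 189 + 159 + 99 = 592.

592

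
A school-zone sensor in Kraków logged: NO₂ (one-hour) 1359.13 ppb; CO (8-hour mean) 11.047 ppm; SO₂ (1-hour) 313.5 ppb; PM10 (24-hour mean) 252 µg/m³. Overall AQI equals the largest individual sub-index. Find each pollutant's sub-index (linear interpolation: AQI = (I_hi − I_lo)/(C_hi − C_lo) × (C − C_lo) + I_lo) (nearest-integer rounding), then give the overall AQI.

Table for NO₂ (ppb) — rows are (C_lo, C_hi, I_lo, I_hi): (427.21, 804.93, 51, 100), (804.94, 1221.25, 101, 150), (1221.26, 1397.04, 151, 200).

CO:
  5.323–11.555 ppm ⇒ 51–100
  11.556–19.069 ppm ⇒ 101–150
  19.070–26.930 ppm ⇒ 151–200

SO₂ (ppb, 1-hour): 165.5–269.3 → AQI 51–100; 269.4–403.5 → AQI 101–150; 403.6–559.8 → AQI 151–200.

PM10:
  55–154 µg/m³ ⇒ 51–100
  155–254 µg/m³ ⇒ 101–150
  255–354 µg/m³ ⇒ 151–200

189

NO₂ 1359.13: bracket 1221.26–1397.04 → index 151–200; slope 49/175.78, offset 137.87.
AQI = 151 + 49/175.78·137.87 ≈ 189.43 ⇒ 189.
CO: row 5.323–11.555 (AQI 51–100). (100−51)·(11.047−5.323)/(11.555−5.323) + 51 = 49·5.724/6.232 + 51 ≈ 96.01 → 96.
SO₂: row 269.4–403.5 (AQI 101–150). (150−101)·(313.5−269.4)/(403.5−269.4) + 101 = 49·44.1/134.1 + 101 ≈ 117.11 → 117.
PM10: 252 ∈ [155, 254] ↔ index [101, 150].
101 + (252−155)·(150−101)/(254−155) = 101 + 97·49/99 ≈ 149.01, so AQI = 149.
Sub-indices: NO₂→189, CO→96, SO₂→117, PM10→149. Overall AQI = max = 189; dominant pollutant is NO₂.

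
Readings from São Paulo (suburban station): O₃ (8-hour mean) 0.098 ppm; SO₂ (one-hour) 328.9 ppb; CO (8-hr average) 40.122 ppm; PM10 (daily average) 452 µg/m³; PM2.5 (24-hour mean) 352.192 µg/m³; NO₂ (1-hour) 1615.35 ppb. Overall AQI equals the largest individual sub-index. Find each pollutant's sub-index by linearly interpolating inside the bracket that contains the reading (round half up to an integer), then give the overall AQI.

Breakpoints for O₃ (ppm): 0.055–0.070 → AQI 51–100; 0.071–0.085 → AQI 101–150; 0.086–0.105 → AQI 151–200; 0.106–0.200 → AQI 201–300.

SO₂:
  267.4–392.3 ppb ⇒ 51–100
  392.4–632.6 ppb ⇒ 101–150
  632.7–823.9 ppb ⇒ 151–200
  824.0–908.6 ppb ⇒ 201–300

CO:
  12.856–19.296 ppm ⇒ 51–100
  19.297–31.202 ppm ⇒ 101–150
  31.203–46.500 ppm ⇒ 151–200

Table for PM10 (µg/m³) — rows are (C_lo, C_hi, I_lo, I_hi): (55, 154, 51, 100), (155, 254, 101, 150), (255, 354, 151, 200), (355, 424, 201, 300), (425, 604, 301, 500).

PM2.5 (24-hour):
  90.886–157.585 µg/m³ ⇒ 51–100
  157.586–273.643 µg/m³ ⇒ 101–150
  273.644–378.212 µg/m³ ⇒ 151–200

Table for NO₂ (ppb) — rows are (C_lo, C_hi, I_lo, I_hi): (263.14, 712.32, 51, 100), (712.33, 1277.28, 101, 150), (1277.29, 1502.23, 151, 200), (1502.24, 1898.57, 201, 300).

331

O₃: 0.098 lies in 0.086–0.105, so I_lo=151, I_hi=200, C_lo=0.086, C_hi=0.105.
(200−151)/(0.105−0.086) × (0.098−0.086) + 151 = 49/0.019 × 0.012 + 151 ≈ 181.95 → 182.
SO₂ 328.9: bracket 267.4–392.3 → index 51–100; slope 49/124.9, offset 61.5.
AQI = 51 + 49/124.9·61.5 ≈ 75.13 ⇒ 75.
CO: row 31.203–46.500 (AQI 151–200). (200−151)·(40.122−31.203)/(46.500−31.203) + 151 = 49·8.919/15.297 + 151 ≈ 179.57 → 180.
PM10: 452 ∈ [425, 604] ↔ index [301, 500].
301 + (452−425)·(500−301)/(604−425) = 301 + 27·199/179 ≈ 331.02, so AQI = 331.
PM2.5: 352.192 ∈ [273.644, 378.212] ↔ index [151, 200].
151 + (352.192−273.644)·(200−151)/(378.212−273.644) = 151 + 78.548·49/104.568 ≈ 187.81, so AQI = 188.
NO₂ 1615.35: bracket 1502.24–1898.57 → index 201–300; slope 99/396.33, offset 113.11.
AQI = 201 + 99/396.33·113.11 ≈ 229.25 ⇒ 229.
Sub-indices: O₃→182, SO₂→75, CO→180, PM10→331, PM2.5→188, NO₂→229. Overall AQI = max = 331; dominant pollutant is PM10.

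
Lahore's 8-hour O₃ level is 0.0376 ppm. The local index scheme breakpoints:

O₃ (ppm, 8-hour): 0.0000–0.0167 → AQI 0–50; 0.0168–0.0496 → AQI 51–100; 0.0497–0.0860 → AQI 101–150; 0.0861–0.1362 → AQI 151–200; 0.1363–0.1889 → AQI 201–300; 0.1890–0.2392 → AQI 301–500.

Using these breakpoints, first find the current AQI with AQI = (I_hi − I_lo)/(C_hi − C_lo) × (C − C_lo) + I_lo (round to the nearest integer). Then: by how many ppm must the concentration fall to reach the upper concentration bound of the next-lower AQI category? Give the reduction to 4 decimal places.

0.0209

O₃ 0.0376: bracket 0.0168–0.0496 → index 51–100; slope 49/0.0328, offset 0.0208.
AQI = 51 + 49/0.0328·0.0208 ≈ 82.07 ⇒ 82.
Current AQI 82 is in the Moderate range (51–100). The next-lower category tops out at AQI 50, whose upper concentration bound is 0.0167 ppm.
Reduction needed = 0.0376 − 0.0167 = 0.0209 ppm.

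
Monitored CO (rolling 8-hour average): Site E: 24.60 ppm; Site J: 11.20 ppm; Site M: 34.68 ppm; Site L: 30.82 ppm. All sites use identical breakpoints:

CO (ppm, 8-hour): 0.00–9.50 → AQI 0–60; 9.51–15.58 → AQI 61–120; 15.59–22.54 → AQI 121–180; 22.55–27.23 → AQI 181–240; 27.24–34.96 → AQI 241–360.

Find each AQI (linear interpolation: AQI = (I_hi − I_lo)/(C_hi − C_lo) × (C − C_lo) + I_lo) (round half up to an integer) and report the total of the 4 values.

936

Site E: row 22.55–27.23 (AQI 181–240). (240−181)·(24.60−22.55)/(27.23−22.55) + 181 = 59·2.05/4.68 + 181 ≈ 206.84 → 207.
Site J: 11.20 lies in 9.51–15.58, so I_lo=61, I_hi=120, C_lo=9.51, C_hi=15.58.
(120−61)/(15.58−9.51) × (11.20−9.51) + 61 = 59/6.07 × 1.69 + 61 ≈ 77.43 → 77.
Site M: row 27.24–34.96 (AQI 241–360). (360−241)·(34.68−27.24)/(34.96−27.24) + 241 = 119·7.44/7.72 + 241 ≈ 355.68 → 356.
Site L 30.82: bracket 27.24–34.96 → index 241–360; slope 119/7.72, offset 3.58.
AQI = 241 + 119/7.72·3.58 ≈ 296.18 ⇒ 296.
AQIs: Site E=207, Site J=77, Site M=356, Site L=296. Sum = 207 + 77 + 356 + 296 = 936.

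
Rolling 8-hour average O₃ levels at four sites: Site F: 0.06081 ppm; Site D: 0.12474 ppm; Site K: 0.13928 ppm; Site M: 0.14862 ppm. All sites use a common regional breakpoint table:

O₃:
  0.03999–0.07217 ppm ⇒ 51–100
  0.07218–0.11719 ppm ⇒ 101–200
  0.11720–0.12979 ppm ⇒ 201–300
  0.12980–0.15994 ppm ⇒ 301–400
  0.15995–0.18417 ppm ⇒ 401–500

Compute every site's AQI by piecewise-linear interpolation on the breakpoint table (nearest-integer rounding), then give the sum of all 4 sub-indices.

1038

Site F: row 0.03999–0.07217 (AQI 51–100). (100−51)·(0.06081−0.03999)/(0.07217−0.03999) + 51 = 49·0.02082/0.03218 + 51 ≈ 82.70 → 83.
Site D: 0.12474 lies in 0.11720–0.12979, so I_lo=201, I_hi=300, C_lo=0.11720, C_hi=0.12979.
(300−201)/(0.12979−0.11720) × (0.12474−0.11720) + 201 = 99/0.01259 × 0.00754 + 201 ≈ 260.29 → 260.
Site K: 0.13928 ∈ [0.12980, 0.15994] ↔ index [301, 400].
301 + (0.13928−0.12980)·(400−301)/(0.15994−0.12980) = 301 + 0.00948·99/0.03014 ≈ 332.14, so AQI = 332.
Site M: 0.14862 ∈ [0.12980, 0.15994] ↔ index [301, 400].
301 + (0.14862−0.12980)·(400−301)/(0.15994−0.12980) = 301 + 0.01882·99/0.03014 ≈ 362.82, so AQI = 363.
AQIs: Site F=83, Site D=260, Site K=332, Site M=363. Sum = 83 + 260 + 332 + 363 = 1038.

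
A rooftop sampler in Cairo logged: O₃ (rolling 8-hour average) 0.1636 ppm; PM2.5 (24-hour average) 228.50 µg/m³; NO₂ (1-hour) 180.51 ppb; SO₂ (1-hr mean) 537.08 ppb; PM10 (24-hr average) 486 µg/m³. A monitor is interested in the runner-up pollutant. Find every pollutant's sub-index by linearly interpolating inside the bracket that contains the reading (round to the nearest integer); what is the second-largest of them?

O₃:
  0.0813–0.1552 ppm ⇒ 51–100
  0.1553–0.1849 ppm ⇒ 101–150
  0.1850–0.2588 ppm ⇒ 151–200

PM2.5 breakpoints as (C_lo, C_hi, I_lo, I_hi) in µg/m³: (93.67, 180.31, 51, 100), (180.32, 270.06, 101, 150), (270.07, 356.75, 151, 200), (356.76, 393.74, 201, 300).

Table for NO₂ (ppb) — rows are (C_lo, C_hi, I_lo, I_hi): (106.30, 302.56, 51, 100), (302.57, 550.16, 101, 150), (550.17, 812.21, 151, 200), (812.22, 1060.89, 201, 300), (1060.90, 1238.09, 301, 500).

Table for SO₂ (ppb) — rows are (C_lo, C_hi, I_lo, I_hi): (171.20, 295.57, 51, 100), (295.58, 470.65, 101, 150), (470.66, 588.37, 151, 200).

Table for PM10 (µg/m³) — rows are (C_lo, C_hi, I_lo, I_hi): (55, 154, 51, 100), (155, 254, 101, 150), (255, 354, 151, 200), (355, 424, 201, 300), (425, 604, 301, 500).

179

O₃: 0.1636 lies in 0.1553–0.1849, so I_lo=101, I_hi=150, C_lo=0.1553, C_hi=0.1849.
(150−101)/(0.1849−0.1553) × (0.1636−0.1553) + 101 = 49/0.0296 × 0.0083 + 101 ≈ 114.74 → 115.
PM2.5: row 180.32–270.06 (AQI 101–150). (150−101)·(228.50−180.32)/(270.06−180.32) + 101 = 49·48.18/89.74 + 101 ≈ 127.31 → 127.
NO₂: 180.51 ∈ [106.30, 302.56] ↔ index [51, 100].
51 + (180.51−106.30)·(100−51)/(302.56−106.30) = 51 + 74.21·49/196.26 ≈ 69.53, so AQI = 70.
SO₂: row 470.66–588.37 (AQI 151–200). (200−151)·(537.08−470.66)/(588.37−470.66) + 151 = 49·66.42/117.71 + 151 ≈ 178.65 → 179.
PM10: 486 ∈ [425, 604] ↔ index [301, 500].
301 + (486−425)·(500−301)/(604−425) = 301 + 61·199/179 ≈ 368.82, so AQI = 369.
Sub-indices: O₃→115, PM2.5→127, NO₂→70, SO₂→179, PM10→369. Ranked high→low: 369, 179, 127, 115, 70. Second-highest sub-index = 179.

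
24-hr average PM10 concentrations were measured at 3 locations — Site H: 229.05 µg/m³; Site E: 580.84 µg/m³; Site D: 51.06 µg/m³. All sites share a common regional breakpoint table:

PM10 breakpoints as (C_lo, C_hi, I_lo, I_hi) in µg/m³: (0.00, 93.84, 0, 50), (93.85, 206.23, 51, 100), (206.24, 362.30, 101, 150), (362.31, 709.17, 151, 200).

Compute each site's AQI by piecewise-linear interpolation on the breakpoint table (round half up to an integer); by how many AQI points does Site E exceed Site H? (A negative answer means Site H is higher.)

74

Site H: row 206.24–362.30 (AQI 101–150). (150−101)·(229.05−206.24)/(362.30−206.24) + 101 = 49·22.81/156.06 + 101 ≈ 108.16 → 108.
Site E: 580.84 ∈ [362.31, 709.17] ↔ index [151, 200].
151 + (580.84−362.31)·(200−151)/(709.17−362.31) = 151 + 218.53·49/346.86 ≈ 181.87, so AQI = 182.
Site D 51.06: bracket 0.00–93.84 → index 0–50; slope 50/93.84, offset 51.06.
AQI = 0 + 50/93.84·51.06 ≈ 27.21 ⇒ 27.
AQIs: Site H=108, Site E=182, Site D=27. Site E (182) − Site H (108) = 74.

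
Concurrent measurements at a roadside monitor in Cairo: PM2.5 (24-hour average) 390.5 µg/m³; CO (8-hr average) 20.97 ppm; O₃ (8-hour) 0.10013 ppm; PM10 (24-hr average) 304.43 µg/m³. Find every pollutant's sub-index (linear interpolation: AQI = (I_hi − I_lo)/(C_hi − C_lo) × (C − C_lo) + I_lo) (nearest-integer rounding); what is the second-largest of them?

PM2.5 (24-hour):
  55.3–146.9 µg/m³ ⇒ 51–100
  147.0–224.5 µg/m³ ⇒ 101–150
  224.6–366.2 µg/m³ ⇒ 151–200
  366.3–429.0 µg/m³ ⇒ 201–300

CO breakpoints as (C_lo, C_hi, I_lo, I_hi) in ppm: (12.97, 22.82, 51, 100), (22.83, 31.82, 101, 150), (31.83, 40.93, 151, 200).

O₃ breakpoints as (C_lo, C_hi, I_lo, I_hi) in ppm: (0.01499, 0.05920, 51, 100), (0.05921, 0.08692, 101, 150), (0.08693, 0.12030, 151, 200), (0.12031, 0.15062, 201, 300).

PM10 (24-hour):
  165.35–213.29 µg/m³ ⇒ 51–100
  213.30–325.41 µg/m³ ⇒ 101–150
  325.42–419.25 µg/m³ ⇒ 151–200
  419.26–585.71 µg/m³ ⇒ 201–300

PM2.5: 390.5 lies in 366.3–429.0, so I_lo=201, I_hi=300, C_lo=366.3, C_hi=429.0.
(300−201)/(429.0−366.3) × (390.5−366.3) + 201 = 99/62.7 × 24.2 + 201 ≈ 239.21 → 239.
CO: 20.97 lies in 12.97–22.82, so I_lo=51, I_hi=100, C_lo=12.97, C_hi=22.82.
(100−51)/(22.82−12.97) × (20.97−12.97) + 51 = 49/9.85 × 8.00 + 51 ≈ 90.80 → 91.
O₃ 0.10013: bracket 0.08693–0.12030 → index 151–200; slope 49/0.03337, offset 0.01320.
AQI = 151 + 49/0.03337·0.01320 ≈ 170.38 ⇒ 170.
PM10: 304.43 ∈ [213.30, 325.41] ↔ index [101, 150].
101 + (304.43−213.30)·(150−101)/(325.41−213.30) = 101 + 91.13·49/112.11 ≈ 140.83, so AQI = 141.
Sub-indices: PM2.5→239, CO→91, O₃→170, PM10→141. Ranked high→low: 239, 170, 141, 91. Second-highest sub-index = 170.

170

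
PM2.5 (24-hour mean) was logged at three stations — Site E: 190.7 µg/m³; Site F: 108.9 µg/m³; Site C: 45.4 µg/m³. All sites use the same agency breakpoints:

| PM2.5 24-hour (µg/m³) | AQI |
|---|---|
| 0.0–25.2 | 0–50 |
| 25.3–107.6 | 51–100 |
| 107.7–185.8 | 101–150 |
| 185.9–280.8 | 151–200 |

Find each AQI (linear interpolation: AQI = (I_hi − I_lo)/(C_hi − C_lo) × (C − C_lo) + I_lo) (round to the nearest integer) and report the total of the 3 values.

318

Site E: row 185.9–280.8 (AQI 151–200). (200−151)·(190.7−185.9)/(280.8−185.9) + 151 = 49·4.8/94.9 + 151 ≈ 153.48 → 153.
Site F 108.9: bracket 107.7–185.8 → index 101–150; slope 49/78.1, offset 1.2.
AQI = 101 + 49/78.1·1.2 ≈ 101.75 ⇒ 102.
Site C: row 25.3–107.6 (AQI 51–100). (100−51)·(45.4−25.3)/(107.6−25.3) + 51 = 49·20.1/82.3 + 51 ≈ 62.97 → 63.
AQIs: Site E=153, Site F=102, Site C=63. Sum = 153 + 102 + 63 = 318.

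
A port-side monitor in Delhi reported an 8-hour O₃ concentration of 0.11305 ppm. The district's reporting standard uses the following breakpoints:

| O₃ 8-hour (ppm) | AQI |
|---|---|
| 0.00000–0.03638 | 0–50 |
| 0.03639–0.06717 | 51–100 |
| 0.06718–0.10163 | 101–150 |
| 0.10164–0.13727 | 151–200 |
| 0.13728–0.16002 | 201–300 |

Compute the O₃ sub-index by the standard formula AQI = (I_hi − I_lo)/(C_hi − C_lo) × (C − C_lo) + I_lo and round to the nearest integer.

O₃: 0.11305 ∈ [0.10164, 0.13727] ↔ index [151, 200].
151 + (0.11305−0.10164)·(200−151)/(0.13727−0.10164) = 151 + 0.01141·49/0.03563 ≈ 166.69, so AQI = 167.
AQI 167 falls in the Unhealthy category.

167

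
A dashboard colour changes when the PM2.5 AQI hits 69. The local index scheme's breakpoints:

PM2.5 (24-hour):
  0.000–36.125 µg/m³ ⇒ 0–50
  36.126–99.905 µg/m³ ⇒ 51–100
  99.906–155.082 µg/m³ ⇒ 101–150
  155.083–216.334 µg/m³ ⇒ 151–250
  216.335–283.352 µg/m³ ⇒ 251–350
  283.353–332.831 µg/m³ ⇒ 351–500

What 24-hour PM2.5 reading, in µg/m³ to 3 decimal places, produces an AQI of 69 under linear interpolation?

AQI 69 lies in the 51–100 band, which corresponds to 36.126–99.905 µg/m³.
C = 36.126 + (69−51)×(99.905−36.126)/(100−51) = 36.126 + 18×63.779/49 ≈ 59.55502 µg/m³ → 59.555 µg/m³ to 3 dp.

59.555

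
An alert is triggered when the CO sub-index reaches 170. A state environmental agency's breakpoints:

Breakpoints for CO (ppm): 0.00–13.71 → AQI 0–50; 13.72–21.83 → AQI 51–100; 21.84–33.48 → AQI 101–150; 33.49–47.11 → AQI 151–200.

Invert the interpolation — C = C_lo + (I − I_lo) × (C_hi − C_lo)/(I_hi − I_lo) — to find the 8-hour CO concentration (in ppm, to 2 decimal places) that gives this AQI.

AQI 170 lies in the 151–200 band, which corresponds to 33.49–47.11 ppm.
C = 33.49 + (170−151)×(47.11−33.49)/(200−151) = 33.49 + 19×13.62/49 ≈ 38.7712 ppm → 38.77 ppm to 2 dp.

38.77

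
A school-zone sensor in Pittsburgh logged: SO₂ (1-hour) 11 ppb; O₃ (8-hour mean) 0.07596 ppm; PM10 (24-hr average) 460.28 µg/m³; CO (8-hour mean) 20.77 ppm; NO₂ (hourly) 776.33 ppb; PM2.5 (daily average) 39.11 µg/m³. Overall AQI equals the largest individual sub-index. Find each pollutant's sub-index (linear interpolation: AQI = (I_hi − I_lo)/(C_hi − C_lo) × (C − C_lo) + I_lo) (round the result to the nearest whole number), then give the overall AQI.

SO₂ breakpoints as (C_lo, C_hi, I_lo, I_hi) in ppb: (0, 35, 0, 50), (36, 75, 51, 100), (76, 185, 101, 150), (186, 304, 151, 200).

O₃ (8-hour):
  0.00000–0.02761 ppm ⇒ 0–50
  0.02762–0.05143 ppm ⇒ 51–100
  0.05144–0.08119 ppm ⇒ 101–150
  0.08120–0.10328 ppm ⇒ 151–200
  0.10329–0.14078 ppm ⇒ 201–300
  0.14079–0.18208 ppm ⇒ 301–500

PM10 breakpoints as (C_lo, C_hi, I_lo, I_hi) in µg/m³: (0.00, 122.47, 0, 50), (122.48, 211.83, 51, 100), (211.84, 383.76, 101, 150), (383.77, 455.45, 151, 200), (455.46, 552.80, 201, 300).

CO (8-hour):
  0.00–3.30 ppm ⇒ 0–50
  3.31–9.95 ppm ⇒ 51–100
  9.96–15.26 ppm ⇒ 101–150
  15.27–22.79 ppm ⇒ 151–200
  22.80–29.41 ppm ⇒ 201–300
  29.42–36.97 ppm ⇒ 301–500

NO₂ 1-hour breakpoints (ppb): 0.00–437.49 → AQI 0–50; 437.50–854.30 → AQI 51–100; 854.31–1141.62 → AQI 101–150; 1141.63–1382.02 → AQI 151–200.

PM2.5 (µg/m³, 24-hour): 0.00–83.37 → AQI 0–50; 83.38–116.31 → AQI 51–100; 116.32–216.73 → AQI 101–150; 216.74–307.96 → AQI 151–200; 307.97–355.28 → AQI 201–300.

SO₂ 11: bracket 0–35 → index 0–50; slope 50/35, offset 11.
AQI = 0 + 50/35·11 ≈ 15.71 ⇒ 16.
O₃: 0.07596 lies in 0.05144–0.08119, so I_lo=101, I_hi=150, C_lo=0.05144, C_hi=0.08119.
(150−101)/(0.08119−0.05144) × (0.07596−0.05144) + 101 = 49/0.02975 × 0.02452 + 101 ≈ 141.39 → 141.
PM10 460.28: bracket 455.46–552.80 → index 201–300; slope 99/97.34, offset 4.82.
AQI = 201 + 99/97.34·4.82 ≈ 205.90 ⇒ 206.
CO: 20.77 lies in 15.27–22.79, so I_lo=151, I_hi=200, C_lo=15.27, C_hi=22.79.
(200−151)/(22.79−15.27) × (20.77−15.27) + 151 = 49/7.52 × 5.50 + 151 ≈ 186.84 → 187.
NO₂: row 437.50–854.30 (AQI 51–100). (100−51)·(776.33−437.50)/(854.30−437.50) + 51 = 49·338.83/416.80 + 51 ≈ 90.83 → 91.
PM2.5: 39.11 ∈ [0.00, 83.37] ↔ index [0, 50].
0 + (39.11−0.00)·(50−0)/(83.37−0.00) = 0 + 39.11·50/83.37 ≈ 23.46, so AQI = 23.
Sub-indices: SO₂→16, O₃→141, PM10→206, CO→187, NO₂→91, PM2.5→23. Overall AQI = max = 206; dominant pollutant is PM10.

206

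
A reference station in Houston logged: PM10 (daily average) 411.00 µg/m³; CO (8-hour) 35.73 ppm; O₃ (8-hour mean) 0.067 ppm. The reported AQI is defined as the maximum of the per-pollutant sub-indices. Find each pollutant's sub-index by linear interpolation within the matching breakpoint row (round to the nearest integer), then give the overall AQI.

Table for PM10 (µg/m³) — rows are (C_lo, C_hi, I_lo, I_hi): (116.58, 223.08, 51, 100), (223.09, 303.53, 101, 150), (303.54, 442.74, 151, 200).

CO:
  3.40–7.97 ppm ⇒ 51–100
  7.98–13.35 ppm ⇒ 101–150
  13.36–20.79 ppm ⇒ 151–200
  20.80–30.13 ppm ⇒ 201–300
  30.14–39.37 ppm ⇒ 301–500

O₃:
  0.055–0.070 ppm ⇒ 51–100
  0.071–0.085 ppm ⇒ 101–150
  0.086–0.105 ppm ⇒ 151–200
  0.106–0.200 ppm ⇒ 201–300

PM10 411.00: bracket 303.54–442.74 → index 151–200; slope 49/139.20, offset 107.46.
AQI = 151 + 49/139.20·107.46 ≈ 188.83 ⇒ 189.
CO 35.73: bracket 30.14–39.37 → index 301–500; slope 199/9.23, offset 5.59.
AQI = 301 + 199/9.23·5.59 ≈ 421.52 ⇒ 422.
O₃: 0.067 ∈ [0.055, 0.070] ↔ index [51, 100].
51 + (0.067−0.055)·(100−51)/(0.070−0.055) = 51 + 0.012·49/0.015 ≈ 90.20, so AQI = 90.
Sub-indices: PM10→189, CO→422, O₃→90. Overall AQI = max = 422; dominant pollutant is CO.

422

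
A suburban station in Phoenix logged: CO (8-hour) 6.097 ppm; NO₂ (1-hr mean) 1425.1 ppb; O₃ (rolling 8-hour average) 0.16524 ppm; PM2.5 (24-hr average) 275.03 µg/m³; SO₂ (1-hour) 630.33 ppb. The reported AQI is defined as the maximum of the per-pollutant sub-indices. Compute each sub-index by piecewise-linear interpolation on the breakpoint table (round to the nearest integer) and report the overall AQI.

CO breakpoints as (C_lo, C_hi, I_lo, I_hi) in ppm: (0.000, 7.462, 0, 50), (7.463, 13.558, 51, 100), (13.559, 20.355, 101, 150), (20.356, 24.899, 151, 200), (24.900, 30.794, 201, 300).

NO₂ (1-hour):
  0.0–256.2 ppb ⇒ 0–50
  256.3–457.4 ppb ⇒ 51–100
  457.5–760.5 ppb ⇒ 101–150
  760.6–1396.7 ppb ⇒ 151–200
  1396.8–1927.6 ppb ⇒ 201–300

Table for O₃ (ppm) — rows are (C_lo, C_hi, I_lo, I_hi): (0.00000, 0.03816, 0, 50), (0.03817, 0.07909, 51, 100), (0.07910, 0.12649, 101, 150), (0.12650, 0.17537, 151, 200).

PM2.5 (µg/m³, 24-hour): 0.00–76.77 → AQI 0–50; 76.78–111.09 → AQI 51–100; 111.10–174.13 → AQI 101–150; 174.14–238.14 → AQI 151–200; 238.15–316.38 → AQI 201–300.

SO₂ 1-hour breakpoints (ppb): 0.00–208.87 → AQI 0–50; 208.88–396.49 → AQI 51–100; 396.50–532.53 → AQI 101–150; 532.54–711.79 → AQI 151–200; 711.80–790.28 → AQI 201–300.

248

CO 6.097: bracket 0.000–7.462 → index 0–50; slope 50/7.462, offset 6.097.
AQI = 0 + 50/7.462·6.097 ≈ 40.85 ⇒ 41.
NO₂: row 1396.8–1927.6 (AQI 201–300). (300−201)·(1425.1−1396.8)/(1927.6−1396.8) + 201 = 99·28.3/530.8 + 201 ≈ 206.28 → 206.
O₃ 0.16524: bracket 0.12650–0.17537 → index 151–200; slope 49/0.04887, offset 0.03874.
AQI = 151 + 49/0.04887·0.03874 ≈ 189.84 ⇒ 190.
PM2.5: row 238.15–316.38 (AQI 201–300). (300−201)·(275.03−238.15)/(316.38−238.15) + 201 = 99·36.88/78.23 + 201 ≈ 247.67 → 248.
SO₂: row 532.54–711.79 (AQI 151–200). (200−151)·(630.33−532.54)/(711.79−532.54) + 151 = 49·97.79/179.25 + 151 ≈ 177.73 → 178.
Sub-indices: CO→41, NO₂→206, O₃→190, PM2.5→248, SO₂→178. Overall AQI = max = 248; dominant pollutant is PM2.5.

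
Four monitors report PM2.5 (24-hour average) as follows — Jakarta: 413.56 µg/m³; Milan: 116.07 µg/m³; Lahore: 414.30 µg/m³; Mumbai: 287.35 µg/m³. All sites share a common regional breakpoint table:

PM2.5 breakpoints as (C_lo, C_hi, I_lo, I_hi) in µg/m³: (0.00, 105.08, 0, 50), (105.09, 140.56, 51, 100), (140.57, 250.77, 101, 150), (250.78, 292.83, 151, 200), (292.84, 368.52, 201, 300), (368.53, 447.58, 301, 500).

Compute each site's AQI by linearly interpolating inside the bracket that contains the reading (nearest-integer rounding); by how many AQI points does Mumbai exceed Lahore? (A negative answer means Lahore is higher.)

-222

Jakarta: 413.56 ∈ [368.53, 447.58] ↔ index [301, 500].
301 + (413.56−368.53)·(500−301)/(447.58−368.53) = 301 + 45.03·199/79.05 ≈ 414.36, so AQI = 414.
Milan: 116.07 ∈ [105.09, 140.56] ↔ index [51, 100].
51 + (116.07−105.09)·(100−51)/(140.56−105.09) = 51 + 10.98·49/35.47 ≈ 66.17, so AQI = 66.
Lahore: 414.30 lies in 368.53–447.58, so I_lo=301, I_hi=500, C_lo=368.53, C_hi=447.58.
(500−301)/(447.58−368.53) × (414.30−368.53) + 301 = 199/79.05 × 45.77 + 301 ≈ 416.22 → 416.
Mumbai 287.35: bracket 250.78–292.83 → index 151–200; slope 49/42.05, offset 36.57.
AQI = 151 + 49/42.05·36.57 ≈ 193.61 ⇒ 194.
AQIs: Jakarta=414, Milan=66, Lahore=416, Mumbai=194. Mumbai (194) − Lahore (416) = -222.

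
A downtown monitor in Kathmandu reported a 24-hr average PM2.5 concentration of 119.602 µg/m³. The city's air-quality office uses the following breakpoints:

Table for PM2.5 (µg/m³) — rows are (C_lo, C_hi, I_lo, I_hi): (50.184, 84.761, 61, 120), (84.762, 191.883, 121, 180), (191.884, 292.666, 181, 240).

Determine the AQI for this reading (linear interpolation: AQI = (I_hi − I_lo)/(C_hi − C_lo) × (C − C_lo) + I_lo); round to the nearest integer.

PM2.5 119.602: bracket 84.762–191.883 → index 121–180; slope 59/107.121, offset 34.840.
AQI = 121 + 59/107.121·34.840 ≈ 140.19 ⇒ 140.

140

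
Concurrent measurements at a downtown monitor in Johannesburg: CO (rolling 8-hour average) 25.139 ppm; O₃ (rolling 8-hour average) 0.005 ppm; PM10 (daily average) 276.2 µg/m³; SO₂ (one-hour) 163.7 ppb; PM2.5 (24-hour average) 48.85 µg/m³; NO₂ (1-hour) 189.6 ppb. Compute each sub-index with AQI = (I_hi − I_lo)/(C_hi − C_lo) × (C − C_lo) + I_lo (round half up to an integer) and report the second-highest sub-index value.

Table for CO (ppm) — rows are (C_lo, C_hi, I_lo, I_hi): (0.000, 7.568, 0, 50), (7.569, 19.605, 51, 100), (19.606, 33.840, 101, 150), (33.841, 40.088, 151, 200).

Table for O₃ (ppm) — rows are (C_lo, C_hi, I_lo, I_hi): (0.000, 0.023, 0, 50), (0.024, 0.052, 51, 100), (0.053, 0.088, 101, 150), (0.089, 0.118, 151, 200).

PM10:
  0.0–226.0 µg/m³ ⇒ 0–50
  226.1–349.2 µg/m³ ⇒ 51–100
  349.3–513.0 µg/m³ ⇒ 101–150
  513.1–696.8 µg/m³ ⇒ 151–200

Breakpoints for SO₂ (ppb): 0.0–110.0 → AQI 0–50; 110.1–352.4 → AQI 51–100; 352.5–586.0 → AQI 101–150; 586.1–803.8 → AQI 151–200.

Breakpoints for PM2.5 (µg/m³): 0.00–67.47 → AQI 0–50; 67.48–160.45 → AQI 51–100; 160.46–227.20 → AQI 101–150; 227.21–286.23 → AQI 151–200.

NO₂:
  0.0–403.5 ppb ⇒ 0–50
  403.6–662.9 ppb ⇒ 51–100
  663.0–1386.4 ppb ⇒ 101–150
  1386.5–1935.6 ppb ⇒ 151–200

71

CO 25.139: bracket 19.606–33.840 → index 101–150; slope 49/14.234, offset 5.533.
AQI = 101 + 49/14.234·5.533 ≈ 120.05 ⇒ 120.
O₃ 0.005: bracket 0.000–0.023 → index 0–50; slope 50/0.023, offset 0.005.
AQI = 0 + 50/0.023·0.005 ≈ 10.87 ⇒ 11.
PM10: 276.2 lies in 226.1–349.2, so I_lo=51, I_hi=100, C_lo=226.1, C_hi=349.2.
(100−51)/(349.2−226.1) × (276.2−226.1) + 51 = 49/123.1 × 50.1 + 51 ≈ 70.94 → 71.
SO₂: row 110.1–352.4 (AQI 51–100). (100−51)·(163.7−110.1)/(352.4−110.1) + 51 = 49·53.6/242.3 + 51 ≈ 61.84 → 62.
PM2.5: 48.85 ∈ [0.00, 67.47] ↔ index [0, 50].
0 + (48.85−0.00)·(50−0)/(67.47−0.00) = 0 + 48.85·50/67.47 ≈ 36.20, so AQI = 36.
NO₂: 189.6 ∈ [0.0, 403.5] ↔ index [0, 50].
0 + (189.6−0.0)·(50−0)/(403.5−0.0) = 0 + 189.6·50/403.5 ≈ 23.49, so AQI = 23.
Sub-indices: CO→120, O₃→11, PM10→71, SO₂→62, PM2.5→36, NO₂→23. Ranked high→low: 120, 71, 62, 36, 23, 11. Second-highest sub-index = 71.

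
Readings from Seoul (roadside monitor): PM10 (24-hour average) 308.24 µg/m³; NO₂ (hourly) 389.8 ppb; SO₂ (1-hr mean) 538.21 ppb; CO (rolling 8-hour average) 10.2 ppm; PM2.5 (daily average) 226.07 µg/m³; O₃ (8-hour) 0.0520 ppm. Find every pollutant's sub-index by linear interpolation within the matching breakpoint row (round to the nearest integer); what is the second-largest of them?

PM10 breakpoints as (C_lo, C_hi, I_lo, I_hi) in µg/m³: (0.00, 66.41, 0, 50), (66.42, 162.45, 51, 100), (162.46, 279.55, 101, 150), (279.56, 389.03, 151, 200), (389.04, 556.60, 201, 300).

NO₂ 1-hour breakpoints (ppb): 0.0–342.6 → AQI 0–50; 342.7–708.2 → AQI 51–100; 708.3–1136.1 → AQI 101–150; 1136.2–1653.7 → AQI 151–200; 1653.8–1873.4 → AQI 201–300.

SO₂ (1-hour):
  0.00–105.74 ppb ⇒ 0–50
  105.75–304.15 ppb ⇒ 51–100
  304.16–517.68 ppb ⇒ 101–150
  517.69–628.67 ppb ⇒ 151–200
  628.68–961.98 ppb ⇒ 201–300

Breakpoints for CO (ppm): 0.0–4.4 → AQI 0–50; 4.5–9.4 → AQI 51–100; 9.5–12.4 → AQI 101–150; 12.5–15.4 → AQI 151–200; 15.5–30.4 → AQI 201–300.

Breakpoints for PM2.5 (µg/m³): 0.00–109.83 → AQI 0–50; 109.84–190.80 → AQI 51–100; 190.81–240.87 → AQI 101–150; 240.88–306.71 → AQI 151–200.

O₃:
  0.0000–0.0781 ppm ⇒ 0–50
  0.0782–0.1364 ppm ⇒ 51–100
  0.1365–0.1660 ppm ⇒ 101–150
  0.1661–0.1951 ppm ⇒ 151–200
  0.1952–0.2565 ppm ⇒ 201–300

PM10: row 279.56–389.03 (AQI 151–200). (200−151)·(308.24−279.56)/(389.03−279.56) + 151 = 49·28.68/109.47 + 151 ≈ 163.84 → 164.
NO₂: row 342.7–708.2 (AQI 51–100). (100−51)·(389.8−342.7)/(708.2−342.7) + 51 = 49·47.1/365.5 + 51 ≈ 57.31 → 57.
SO₂: 538.21 ∈ [517.69, 628.67] ↔ index [151, 200].
151 + (538.21−517.69)·(200−151)/(628.67−517.69) = 151 + 20.52·49/110.98 ≈ 160.06, so AQI = 160.
CO 10.2: bracket 9.5–12.4 → index 101–150; slope 49/2.9, offset 0.7.
AQI = 101 + 49/2.9·0.7 ≈ 112.83 ⇒ 113.
PM2.5 226.07: bracket 190.81–240.87 → index 101–150; slope 49/50.06, offset 35.26.
AQI = 101 + 49/50.06·35.26 ≈ 135.51 ⇒ 136.
O₃: 0.0520 ∈ [0.0000, 0.0781] ↔ index [0, 50].
0 + (0.0520−0.0000)·(50−0)/(0.0781−0.0000) = 0 + 0.0520·50/0.0781 ≈ 33.29, so AQI = 33.
Sub-indices: PM10→164, NO₂→57, SO₂→160, CO→113, PM2.5→136, O₃→33. Ranked high→low: 164, 160, 136, 113, 57, 33. Second-highest sub-index = 160.

160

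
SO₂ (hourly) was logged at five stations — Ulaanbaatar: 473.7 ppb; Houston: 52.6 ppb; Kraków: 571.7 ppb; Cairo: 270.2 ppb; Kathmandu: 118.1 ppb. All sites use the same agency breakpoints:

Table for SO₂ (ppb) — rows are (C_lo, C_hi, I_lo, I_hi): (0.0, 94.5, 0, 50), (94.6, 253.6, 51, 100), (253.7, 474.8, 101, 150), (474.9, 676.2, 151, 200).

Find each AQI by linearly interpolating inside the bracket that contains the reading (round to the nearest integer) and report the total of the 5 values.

Ulaanbaatar: 473.7 ∈ [253.7, 474.8] ↔ index [101, 150].
101 + (473.7−253.7)·(150−101)/(474.8−253.7) = 101 + 220.0·49/221.1 ≈ 149.76, so AQI = 150.
Houston: 52.6 lies in 0.0–94.5, so I_lo=0, I_hi=50, C_lo=0.0, C_hi=94.5.
(50−0)/(94.5−0.0) × (52.6−0.0) + 0 = 50/94.5 × 52.6 + 0 ≈ 27.83 → 28.
Kraków: row 474.9–676.2 (AQI 151–200). (200−151)·(571.7−474.9)/(676.2−474.9) + 151 = 49·96.8/201.3 + 151 ≈ 174.56 → 175.
Cairo: 270.2 lies in 253.7–474.8, so I_lo=101, I_hi=150, C_lo=253.7, C_hi=474.8.
(150−101)/(474.8−253.7) × (270.2−253.7) + 101 = 49/221.1 × 16.5 + 101 ≈ 104.66 → 105.
Kathmandu: row 94.6–253.6 (AQI 51–100). (100−51)·(118.1−94.6)/(253.6−94.6) + 51 = 49·23.5/159.0 + 51 ≈ 58.24 → 58.
AQIs: Ulaanbaatar=150, Houston=28, Kraków=175, Cairo=105, Kathmandu=58. Sum = 150 + 28 + 175 + 105 + 58 = 516.

516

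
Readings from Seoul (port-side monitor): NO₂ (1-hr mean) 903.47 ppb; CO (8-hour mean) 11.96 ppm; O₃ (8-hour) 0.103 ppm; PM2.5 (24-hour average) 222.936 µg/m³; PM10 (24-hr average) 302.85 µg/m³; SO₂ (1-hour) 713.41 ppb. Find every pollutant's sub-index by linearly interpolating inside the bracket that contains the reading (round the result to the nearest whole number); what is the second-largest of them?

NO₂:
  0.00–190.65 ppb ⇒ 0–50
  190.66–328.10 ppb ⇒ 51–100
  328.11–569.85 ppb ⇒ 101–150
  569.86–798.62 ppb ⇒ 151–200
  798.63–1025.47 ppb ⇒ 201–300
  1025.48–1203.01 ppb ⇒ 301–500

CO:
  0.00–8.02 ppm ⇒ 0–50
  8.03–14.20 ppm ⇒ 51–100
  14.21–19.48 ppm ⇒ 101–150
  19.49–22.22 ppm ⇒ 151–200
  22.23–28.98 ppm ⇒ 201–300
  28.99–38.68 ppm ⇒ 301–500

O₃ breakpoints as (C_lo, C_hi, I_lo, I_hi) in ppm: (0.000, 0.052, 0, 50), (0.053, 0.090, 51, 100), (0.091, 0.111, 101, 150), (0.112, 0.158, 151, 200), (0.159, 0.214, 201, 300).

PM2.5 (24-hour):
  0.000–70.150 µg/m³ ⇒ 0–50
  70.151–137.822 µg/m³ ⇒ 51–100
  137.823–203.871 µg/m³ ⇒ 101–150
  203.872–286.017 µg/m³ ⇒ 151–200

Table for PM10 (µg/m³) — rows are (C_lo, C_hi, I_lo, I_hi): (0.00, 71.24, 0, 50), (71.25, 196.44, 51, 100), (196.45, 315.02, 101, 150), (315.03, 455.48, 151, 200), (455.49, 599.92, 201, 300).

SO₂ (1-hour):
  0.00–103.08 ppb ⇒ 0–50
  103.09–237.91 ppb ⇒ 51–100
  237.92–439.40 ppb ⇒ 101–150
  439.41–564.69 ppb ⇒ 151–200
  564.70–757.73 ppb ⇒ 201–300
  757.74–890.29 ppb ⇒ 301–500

NO₂: row 798.63–1025.47 (AQI 201–300). (300−201)·(903.47−798.63)/(1025.47−798.63) + 201 = 99·104.84/226.84 + 201 ≈ 246.76 → 247.
CO: 11.96 lies in 8.03–14.20, so I_lo=51, I_hi=100, C_lo=8.03, C_hi=14.20.
(100−51)/(14.20−8.03) × (11.96−8.03) + 51 = 49/6.17 × 3.93 + 51 ≈ 82.21 → 82.
O₃: row 0.091–0.111 (AQI 101–150). (150−101)·(0.103−0.091)/(0.111−0.091) + 101 = 49·0.012/0.020 + 101 ≈ 130.40 → 130.
PM2.5 222.936: bracket 203.872–286.017 → index 151–200; slope 49/82.145, offset 19.064.
AQI = 151 + 49/82.145·19.064 ≈ 162.37 ⇒ 162.
PM10: row 196.45–315.02 (AQI 101–150). (150−101)·(302.85−196.45)/(315.02−196.45) + 101 = 49·106.40/118.57 + 101 ≈ 144.97 → 145.
SO₂ 713.41: bracket 564.70–757.73 → index 201–300; slope 99/193.03, offset 148.71.
AQI = 201 + 99/193.03·148.71 ≈ 277.27 ⇒ 277.
Sub-indices: NO₂→247, CO→82, O₃→130, PM2.5→162, PM10→145, SO₂→277. Ranked high→low: 277, 247, 162, 145, 130, 82. Second-highest sub-index = 247.

247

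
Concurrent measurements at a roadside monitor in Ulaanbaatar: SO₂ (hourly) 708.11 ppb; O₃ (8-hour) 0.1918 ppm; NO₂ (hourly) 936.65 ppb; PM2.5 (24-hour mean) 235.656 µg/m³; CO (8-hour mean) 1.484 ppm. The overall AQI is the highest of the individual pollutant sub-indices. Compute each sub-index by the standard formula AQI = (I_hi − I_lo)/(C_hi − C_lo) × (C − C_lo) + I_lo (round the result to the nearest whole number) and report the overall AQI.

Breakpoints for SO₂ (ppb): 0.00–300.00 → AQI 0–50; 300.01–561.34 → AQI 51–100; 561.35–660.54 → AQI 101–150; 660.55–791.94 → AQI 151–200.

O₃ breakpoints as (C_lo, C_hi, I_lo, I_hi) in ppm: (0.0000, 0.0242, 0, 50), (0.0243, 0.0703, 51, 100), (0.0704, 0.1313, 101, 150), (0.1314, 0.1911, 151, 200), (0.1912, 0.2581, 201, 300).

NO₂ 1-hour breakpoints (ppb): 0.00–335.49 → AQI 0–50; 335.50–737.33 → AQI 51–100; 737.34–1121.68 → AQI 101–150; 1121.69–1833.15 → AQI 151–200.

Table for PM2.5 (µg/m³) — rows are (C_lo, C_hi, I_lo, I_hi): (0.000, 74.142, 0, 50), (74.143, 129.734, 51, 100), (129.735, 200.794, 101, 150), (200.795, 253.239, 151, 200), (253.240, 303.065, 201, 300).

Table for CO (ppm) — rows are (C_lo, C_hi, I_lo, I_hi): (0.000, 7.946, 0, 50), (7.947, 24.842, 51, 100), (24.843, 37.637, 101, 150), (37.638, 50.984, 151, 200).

SO₂: 708.11 lies in 660.55–791.94, so I_lo=151, I_hi=200, C_lo=660.55, C_hi=791.94.
(200−151)/(791.94−660.55) × (708.11−660.55) + 151 = 49/131.39 × 47.56 + 151 ≈ 168.74 → 169.
O₃: 0.1918 lies in 0.1912–0.2581, so I_lo=201, I_hi=300, C_lo=0.1912, C_hi=0.2581.
(300−201)/(0.2581−0.1912) × (0.1918−0.1912) + 201 = 99/0.0669 × 0.0006 + 201 ≈ 201.89 → 202.
NO₂: row 737.34–1121.68 (AQI 101–150). (150−101)·(936.65−737.34)/(1121.68−737.34) + 101 = 49·199.31/384.34 + 101 ≈ 126.41 → 126.
PM2.5: row 200.795–253.239 (AQI 151–200). (200−151)·(235.656−200.795)/(253.239−200.795) + 151 = 49·34.861/52.444 + 151 ≈ 183.57 → 184.
CO: 1.484 lies in 0.000–7.946, so I_lo=0, I_hi=50, C_lo=0.000, C_hi=7.946.
(50−0)/(7.946−0.000) × (1.484−0.000) + 0 = 50/7.946 × 1.484 + 0 ≈ 9.34 → 9.
Sub-indices: SO₂→169, O₃→202, NO₂→126, PM2.5→184, CO→9. Overall AQI = max = 202; dominant pollutant is O₃.

202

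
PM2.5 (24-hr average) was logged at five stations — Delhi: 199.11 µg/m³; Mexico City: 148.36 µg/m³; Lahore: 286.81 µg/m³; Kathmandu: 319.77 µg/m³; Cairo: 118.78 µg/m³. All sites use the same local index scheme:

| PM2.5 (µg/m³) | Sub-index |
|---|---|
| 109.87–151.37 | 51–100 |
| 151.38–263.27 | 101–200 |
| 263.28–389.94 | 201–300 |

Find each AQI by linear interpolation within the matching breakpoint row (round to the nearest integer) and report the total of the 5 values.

765

Delhi: row 151.38–263.27 (AQI 101–200). (200−101)·(199.11−151.38)/(263.27−151.38) + 101 = 99·47.73/111.89 + 101 ≈ 143.23 → 143.
Mexico City 148.36: bracket 109.87–151.37 → index 51–100; slope 49/41.50, offset 38.49.
AQI = 51 + 49/41.50·38.49 ≈ 96.45 ⇒ 96.
Lahore: row 263.28–389.94 (AQI 201–300). (300−201)·(286.81−263.28)/(389.94−263.28) + 201 = 99·23.53/126.66 + 201 ≈ 219.39 → 219.
Kathmandu: 319.77 lies in 263.28–389.94, so I_lo=201, I_hi=300, C_lo=263.28, C_hi=389.94.
(300−201)/(389.94−263.28) × (319.77−263.28) + 201 = 99/126.66 × 56.49 + 201 ≈ 245.15 → 245.
Cairo: 118.78 ∈ [109.87, 151.37] ↔ index [51, 100].
51 + (118.78−109.87)·(100−51)/(151.37−109.87) = 51 + 8.91·49/41.50 ≈ 61.52, so AQI = 62.
AQIs: Delhi=143, Mexico City=96, Lahore=219, Kathmandu=245, Cairo=62. Sum = 143 + 96 + 219 + 245 + 62 = 765.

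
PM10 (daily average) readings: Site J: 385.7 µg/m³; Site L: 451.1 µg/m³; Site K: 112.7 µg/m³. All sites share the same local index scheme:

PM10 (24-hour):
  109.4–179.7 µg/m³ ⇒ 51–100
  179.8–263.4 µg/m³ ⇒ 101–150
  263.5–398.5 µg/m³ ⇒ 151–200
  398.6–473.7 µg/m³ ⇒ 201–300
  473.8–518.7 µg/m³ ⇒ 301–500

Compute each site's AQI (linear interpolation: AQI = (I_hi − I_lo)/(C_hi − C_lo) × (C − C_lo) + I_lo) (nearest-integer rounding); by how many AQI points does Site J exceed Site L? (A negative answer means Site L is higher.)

Site J 385.7: bracket 263.5–398.5 → index 151–200; slope 49/135.0, offset 122.2.
AQI = 151 + 49/135.0·122.2 ≈ 195.35 ⇒ 195.
Site L: 451.1 ∈ [398.6, 473.7] ↔ index [201, 300].
201 + (451.1−398.6)·(300−201)/(473.7−398.6) = 201 + 52.5·99/75.1 ≈ 270.21, so AQI = 270.
Site K: 112.7 ∈ [109.4, 179.7] ↔ index [51, 100].
51 + (112.7−109.4)·(100−51)/(179.7−109.4) = 51 + 3.3·49/70.3 ≈ 53.30, so AQI = 53.
AQIs: Site J=195, Site L=270, Site K=53. Site J (195) − Site L (270) = -75.

-75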